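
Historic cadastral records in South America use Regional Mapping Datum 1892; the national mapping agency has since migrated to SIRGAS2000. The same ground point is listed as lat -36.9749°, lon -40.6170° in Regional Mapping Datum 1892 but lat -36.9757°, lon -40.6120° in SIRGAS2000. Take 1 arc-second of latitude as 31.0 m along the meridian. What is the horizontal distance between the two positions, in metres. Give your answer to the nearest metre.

455 m

Δφ = -36.9757° − -36.9749° = -0.0008°; Δλ = -40.6120° − -40.6170° = +0.0050°.
1° of latitude = 3600 × 31.00 = 111600 m.
ΔN = Δφ × 111600 = -89.3 m; ΔE = Δλ × 111600 × cos(-36.9749°) = +0.0050 × 111600 × 0.798899 = 445.8 m.
Distance = √(ΔE² + ΔN²) = √(445.8² + (-89.3)²) = 454.6 m.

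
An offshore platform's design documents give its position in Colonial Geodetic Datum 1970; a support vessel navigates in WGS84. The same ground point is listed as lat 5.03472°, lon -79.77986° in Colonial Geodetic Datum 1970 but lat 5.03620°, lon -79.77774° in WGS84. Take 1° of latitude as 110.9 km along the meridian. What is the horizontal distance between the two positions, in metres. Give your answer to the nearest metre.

286 m

Δφ = 5.03620° − 5.03472° = +0.00148°; Δλ = -79.77774° − -79.77986° = +0.00212°.
ΔN = Δφ × 110900 = 164.1 m; ΔE = Δλ × 110900 × cos(5.03472°) = +0.00212 × 110900 × 0.996142 = 234.2 m.
Distance = √(ΔE² + ΔN²) = √(234.2² + 164.1²) = 286.0 m.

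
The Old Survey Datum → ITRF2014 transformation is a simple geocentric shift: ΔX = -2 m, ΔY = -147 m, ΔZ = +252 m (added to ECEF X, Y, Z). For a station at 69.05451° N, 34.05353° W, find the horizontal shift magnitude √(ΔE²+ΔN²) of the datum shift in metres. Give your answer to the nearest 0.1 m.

123.8 m

The local east axis at (φ, λ) is (−sin λ, cos λ, 0), so ΔE = −sin(-34.05353°)·(-2) + cos(-34.05353°)·(-147) = -122.91 m.
The local north axis is (−sin φ cos λ, −sin φ sin λ, cos φ), giving ΔN = 1.548 − 76.876 + 90.085 = 14.76 m.
Horizontal magnitude = √(ΔE² + ΔN²) = √((-122.91)² + 14.76²) = 123.79 m.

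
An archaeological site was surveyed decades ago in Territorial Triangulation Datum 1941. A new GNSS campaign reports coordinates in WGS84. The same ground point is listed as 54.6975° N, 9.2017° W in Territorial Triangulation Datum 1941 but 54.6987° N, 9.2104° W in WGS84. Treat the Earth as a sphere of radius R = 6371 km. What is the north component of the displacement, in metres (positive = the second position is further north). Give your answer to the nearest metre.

Δφ = 54.6987° − 54.6975° = +0.0012°; Δλ = -9.2104° − -9.2017° = -0.0087°.
1° along a meridian = πR/180 = 111195 m.
ΔN = Δφ × 111195 = 133.4 m; ΔE = Δλ × 111195 × cos(54.6975°) = -0.0087 × 111195 × 0.577893 = -559.1 m.

ΔN = 133 m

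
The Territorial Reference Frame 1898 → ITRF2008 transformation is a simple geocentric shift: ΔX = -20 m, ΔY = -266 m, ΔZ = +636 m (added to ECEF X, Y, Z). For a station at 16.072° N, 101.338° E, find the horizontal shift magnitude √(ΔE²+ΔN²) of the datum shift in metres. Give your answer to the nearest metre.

686 m

At φ = 16.072°, λ = 101.338°: sin φ = 0.276845, cos φ = 0.960915, sin λ = 0.980484, cos λ = -0.196596.
ΔE = −sin λ·ΔX + cos λ·ΔY = −(0.980484)·(-20) + (-0.196596)·(-266) = 71.90 m.
ΔN = −sin φ cos λ·ΔX − sin φ sin λ·ΔY + cos φ·ΔZ = −(0.276845)(-0.196596)(-20) − (0.276845)(0.980484)(-266) + (0.960915)(636) = 682.26 m.
Horizontal magnitude = √(ΔE² + ΔN²) = √(71.90² + 682.26²) = 686.04 m.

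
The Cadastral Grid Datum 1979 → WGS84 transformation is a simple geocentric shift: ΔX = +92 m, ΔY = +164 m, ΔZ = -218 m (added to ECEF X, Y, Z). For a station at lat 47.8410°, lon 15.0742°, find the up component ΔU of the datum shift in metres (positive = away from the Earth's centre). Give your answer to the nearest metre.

ΔU = -73 m

The local up (radial) axis is (cos φ cos λ, cos φ sin λ, sin φ), giving ΔU = 59.625 + 28.627 − 161.600 = -73.35 m.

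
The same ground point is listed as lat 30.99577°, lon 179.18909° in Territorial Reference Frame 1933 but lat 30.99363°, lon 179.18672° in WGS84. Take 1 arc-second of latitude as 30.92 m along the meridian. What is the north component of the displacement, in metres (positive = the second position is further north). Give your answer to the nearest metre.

Δφ = 30.99363° − 30.99577° = -0.00214°; Δλ = 179.18672° − 179.18909° = -0.00237°.
1° of latitude = 3600 × 30.92 = 111312 m.
ΔN = Δφ × 111312 = -238.2 m; ΔE = Δλ × 111312 × cos(30.99577°) = -0.00237 × 111312 × 0.857205 = -226.1 m.

ΔN = -238 m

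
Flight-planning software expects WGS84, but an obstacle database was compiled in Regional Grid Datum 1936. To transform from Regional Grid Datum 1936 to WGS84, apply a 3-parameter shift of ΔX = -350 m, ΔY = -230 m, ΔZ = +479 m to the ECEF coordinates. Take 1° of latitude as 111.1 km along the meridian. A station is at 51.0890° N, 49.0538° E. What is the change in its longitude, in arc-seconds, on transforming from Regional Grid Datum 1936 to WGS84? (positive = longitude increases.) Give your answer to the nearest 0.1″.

Δλ = 5.9″

sin φ = 0.778123, cos φ = 0.628112, sin λ = 0.755325, cos λ = 0.655350.
East component: ΔE = −sin λ·ΔX + cos λ·ΔY = −(0.755325)(-350) + (0.655350)(-230) = 113.63 m.
1° of latitude spans 111100 m; at latitude φ, 1° of longitude spans that × cos φ = 69783.3 m, so Δλ = 113.63 / 69783.3 × 3600 = 5.862″.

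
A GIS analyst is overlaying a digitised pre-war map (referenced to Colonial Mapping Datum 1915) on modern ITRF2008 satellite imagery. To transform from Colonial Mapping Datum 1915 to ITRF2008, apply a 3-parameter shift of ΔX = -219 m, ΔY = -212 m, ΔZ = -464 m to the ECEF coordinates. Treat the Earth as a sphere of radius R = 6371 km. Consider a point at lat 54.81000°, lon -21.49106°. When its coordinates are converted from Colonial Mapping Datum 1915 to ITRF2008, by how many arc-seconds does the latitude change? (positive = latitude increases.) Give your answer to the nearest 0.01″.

sin φ = 0.817245, cos φ = 0.576290, sin λ = -0.366356, cos λ = 0.930475.
North component: ΔN = −sin φ cos λ·ΔX − sin φ sin λ·ΔY + cos φ·ΔZ = −(0.817245)(0.930475)(-219) − (0.817245)(-0.366356)(-212) + (0.576290)(-464) = -164.34 m.
1° of latitude spans πR/180 = 111195 m, so Δφ = -164.34 / 111195 × 3600 = -5.321″.

Δφ = -5.32″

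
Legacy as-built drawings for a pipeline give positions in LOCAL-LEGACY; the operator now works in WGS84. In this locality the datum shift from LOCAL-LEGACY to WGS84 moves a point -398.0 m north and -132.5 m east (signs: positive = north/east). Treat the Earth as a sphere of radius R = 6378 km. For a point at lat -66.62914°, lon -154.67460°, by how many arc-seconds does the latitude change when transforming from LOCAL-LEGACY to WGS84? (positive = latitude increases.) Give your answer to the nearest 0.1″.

Δφ = -12.9″

On a sphere of radius R, 1 rad of latitude = R, so Δφ = ΔN / R = -398.0 / 6378000 = -6.2402e-05 rad = -12.871″.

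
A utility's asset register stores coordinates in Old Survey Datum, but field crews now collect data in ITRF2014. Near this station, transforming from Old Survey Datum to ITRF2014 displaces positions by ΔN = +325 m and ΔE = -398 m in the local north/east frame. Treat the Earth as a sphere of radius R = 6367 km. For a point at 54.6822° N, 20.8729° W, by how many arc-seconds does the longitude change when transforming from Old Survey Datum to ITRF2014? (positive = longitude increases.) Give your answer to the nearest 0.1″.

Δλ = -22.3″

At latitude 54.6822°, cos φ = 0.578111.
One radian of longitude at latitude φ spans R cos φ, so Δλ = ΔE / (R cos φ) = -398.0 / (6367000 × 0.578111) = -1.0813e-04 rad = -22.303″.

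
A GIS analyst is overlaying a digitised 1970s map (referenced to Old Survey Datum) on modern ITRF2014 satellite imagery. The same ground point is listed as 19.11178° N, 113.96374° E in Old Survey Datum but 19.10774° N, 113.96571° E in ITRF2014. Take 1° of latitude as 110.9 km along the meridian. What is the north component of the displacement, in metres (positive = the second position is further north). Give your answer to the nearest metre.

ΔN = -448 m

Δφ = 19.10774° − 19.11178° = -0.00404°; Δλ = 113.96571° − 113.96374° = +0.00197°.
ΔN = Δφ × 110900 = -448.0 m; ΔE = Δλ × 110900 × cos(19.11178°) = +0.00197 × 110900 × 0.944882 = 206.4 m.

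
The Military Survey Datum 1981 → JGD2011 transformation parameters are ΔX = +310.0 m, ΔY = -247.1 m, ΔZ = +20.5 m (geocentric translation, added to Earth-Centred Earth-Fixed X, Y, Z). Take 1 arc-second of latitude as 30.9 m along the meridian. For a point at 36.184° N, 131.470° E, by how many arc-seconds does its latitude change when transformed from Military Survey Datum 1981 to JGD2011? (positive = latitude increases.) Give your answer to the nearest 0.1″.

Δφ = 8.0″

sin φ = 0.590380, cos φ = 0.807125, sin λ = 0.749303, cos λ = -0.662228.
North component: ΔN = −sin φ cos λ·ΔX − sin φ sin λ·ΔY + cos φ·ΔZ = −(0.590380)(-0.662228)(310.0) − (0.590380)(0.749303)(-247.1) + (0.807125)(20.5) = 247.06 m.
1° of latitude spans 3600 × 30.90 = 111240 m, so Δφ = 247.06 / 111240 × 3600 = 7.995″.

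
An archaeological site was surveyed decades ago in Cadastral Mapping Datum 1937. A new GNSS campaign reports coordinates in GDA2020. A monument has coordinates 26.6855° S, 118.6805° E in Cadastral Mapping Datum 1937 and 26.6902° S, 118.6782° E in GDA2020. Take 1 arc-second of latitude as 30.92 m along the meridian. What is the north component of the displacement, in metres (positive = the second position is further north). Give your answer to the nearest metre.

Δφ = -26.6902° − -26.6855° = -0.0047°; Δλ = 118.6782° − 118.6805° = -0.0023°.
1° of latitude = 3600 × 30.92 = 111312 m.
ΔN = Δφ × 111312 = -523.2 m; ΔE = Δλ × 111312 × cos(-26.6855°) = -0.0023 × 111312 × 0.893485 = -228.7 m.

ΔN = -523 m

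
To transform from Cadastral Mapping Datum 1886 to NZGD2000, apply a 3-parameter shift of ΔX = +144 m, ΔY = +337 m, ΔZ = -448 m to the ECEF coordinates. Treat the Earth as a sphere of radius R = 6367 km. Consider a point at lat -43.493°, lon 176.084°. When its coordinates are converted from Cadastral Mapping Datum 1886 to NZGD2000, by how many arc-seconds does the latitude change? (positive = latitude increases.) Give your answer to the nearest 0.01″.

sin φ = -0.688266, cos φ = 0.725458, sin λ = 0.068294, cos λ = -0.997665.
North component: ΔN = −sin φ cos λ·ΔX − sin φ sin λ·ΔY + cos φ·ΔZ = −(-0.688266)(-0.997665)(144) − (-0.688266)(0.068294)(337) + (0.725458)(-448) = -408.04 m.
1° of latitude spans πR/180 = 111125 m, so Δφ = -408.04 / 111125 × 3600 = -13.219″.

Δφ = -13.22″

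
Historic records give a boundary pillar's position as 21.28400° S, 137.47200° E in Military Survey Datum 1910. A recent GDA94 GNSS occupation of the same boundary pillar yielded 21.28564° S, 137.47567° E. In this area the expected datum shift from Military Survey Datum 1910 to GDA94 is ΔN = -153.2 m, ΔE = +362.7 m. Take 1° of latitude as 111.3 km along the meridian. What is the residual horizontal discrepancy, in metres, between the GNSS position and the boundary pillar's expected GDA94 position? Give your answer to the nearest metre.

Observed coordinate differences: Δφ = -0.00164°, Δλ = +0.00367°.
Converting to metres (1° lat = 111300 m, cos φ = 0.931793): observed ΔN = -182.5 m, observed ΔE = 380.6 m.
Subtracting the expected shift leaves a residual of -182.5 − (-153.2) = -29.3 m north and 380.6 − (362.7) = 17.9 m east.
Residual distance = √((-29.3)² + 17.9²) = 34.4 m.

34 m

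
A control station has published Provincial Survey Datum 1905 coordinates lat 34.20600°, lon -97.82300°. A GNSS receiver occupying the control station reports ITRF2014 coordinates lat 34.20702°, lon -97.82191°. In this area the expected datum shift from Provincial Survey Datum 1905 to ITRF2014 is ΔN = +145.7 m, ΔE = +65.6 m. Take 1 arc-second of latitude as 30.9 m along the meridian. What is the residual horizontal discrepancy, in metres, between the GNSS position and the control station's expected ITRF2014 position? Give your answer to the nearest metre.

Observed coordinate differences: Δφ = +0.00102°, Δλ = +0.00109°.
Converting to metres (1° lat = 111240 m, cos φ = 0.827022): observed ΔN = 113.5 m, observed ΔE = 100.3 m.
Subtracting the expected shift leaves a residual of 113.5 − (145.7) = -32.2 m north and 100.3 − (65.6) = 34.7 m east.
Residual distance = √((-32.2)² + 34.7²) = 47.3 m.

47 m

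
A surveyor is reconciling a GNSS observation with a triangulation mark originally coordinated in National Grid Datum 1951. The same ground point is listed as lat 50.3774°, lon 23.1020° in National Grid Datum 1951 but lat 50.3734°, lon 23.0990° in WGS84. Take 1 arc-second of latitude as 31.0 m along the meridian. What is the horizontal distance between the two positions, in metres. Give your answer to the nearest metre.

Δφ = 50.3734° − 50.3774° = -0.0040°; Δλ = 23.0990° − 23.1020° = -0.0030°.
1° of latitude = 3600 × 31.00 = 111600 m.
ΔN = Δφ × 111600 = -446.4 m; ΔE = Δλ × 111600 × cos(50.3774°) = -0.0030 × 111600 × 0.637728 = -213.5 m.
Distance = √(ΔE² + ΔN²) = √((-213.5)² + (-446.4)²) = 494.8 m.

495 m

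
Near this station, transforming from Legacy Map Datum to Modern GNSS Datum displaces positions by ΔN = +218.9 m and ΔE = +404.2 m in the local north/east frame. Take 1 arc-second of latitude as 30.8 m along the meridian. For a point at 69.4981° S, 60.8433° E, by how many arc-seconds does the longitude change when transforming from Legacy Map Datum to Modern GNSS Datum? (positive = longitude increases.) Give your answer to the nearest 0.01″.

Δλ = 37.47″

At latitude -69.4981°, cos φ = 0.350238.
1″ of longitude at this latitude = 30.80 × cos φ = 10.7873 m, so Δλ = 404.2 / 10.7873 = 37.470″.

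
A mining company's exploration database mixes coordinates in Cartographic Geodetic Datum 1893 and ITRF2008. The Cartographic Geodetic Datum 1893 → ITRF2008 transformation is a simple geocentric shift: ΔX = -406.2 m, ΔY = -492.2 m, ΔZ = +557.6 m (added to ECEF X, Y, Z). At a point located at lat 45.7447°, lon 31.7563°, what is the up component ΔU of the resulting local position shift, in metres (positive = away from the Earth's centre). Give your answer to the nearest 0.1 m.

At φ = 45.7447°, λ = 31.7563°: sin φ = 0.716237, cos φ = 0.697857, sin λ = 0.526307, cos λ = 0.850294.
ΔU = cos φ cos λ·ΔX + cos φ sin λ·ΔY + sin φ·ΔZ = (0.697857)(0.850294)(-406.2) + (0.697857)(0.526307)(-492.2) + (0.716237)(557.6) = -22.44 m.

ΔU = -22.4 m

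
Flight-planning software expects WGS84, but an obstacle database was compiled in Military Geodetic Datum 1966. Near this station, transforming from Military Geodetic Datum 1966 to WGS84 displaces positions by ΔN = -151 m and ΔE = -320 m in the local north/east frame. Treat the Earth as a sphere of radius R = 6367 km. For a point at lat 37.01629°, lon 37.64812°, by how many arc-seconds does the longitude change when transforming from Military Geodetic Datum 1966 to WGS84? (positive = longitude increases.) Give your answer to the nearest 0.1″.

Δλ = -13.0″

At latitude 37.01629°, cos φ = 0.798464.
One radian of longitude at latitude φ spans R cos φ, so Δλ = ΔE / (R cos φ) = -320.0 / (6367000 × 0.798464) = -6.2945e-05 rad = -12.983″.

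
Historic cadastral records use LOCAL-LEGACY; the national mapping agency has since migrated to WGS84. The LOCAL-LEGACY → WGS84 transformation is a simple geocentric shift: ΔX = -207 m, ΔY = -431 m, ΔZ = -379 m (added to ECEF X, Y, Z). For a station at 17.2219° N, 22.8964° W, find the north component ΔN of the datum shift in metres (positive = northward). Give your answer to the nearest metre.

The local north axis is (−sin φ cos λ, −sin φ sin λ, cos φ), giving ΔN = 56.458 − 49.648 − 362.008 = -355.20 m.

ΔN = -355 m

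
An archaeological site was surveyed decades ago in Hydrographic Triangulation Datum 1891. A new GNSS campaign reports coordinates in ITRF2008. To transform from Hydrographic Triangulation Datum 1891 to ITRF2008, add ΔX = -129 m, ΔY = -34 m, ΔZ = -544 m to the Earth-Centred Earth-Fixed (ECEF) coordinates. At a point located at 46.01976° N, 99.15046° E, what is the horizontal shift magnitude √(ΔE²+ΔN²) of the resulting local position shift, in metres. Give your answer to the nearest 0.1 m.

391.6 m

The local east axis at (φ, λ) is (−sin λ, cos λ, 0), so ΔE = −sin(99.15046°)·(-129) + cos(99.15046°)·(-34) = 132.77 m.
The local north axis is (−sin φ cos λ, −sin φ sin λ, cos φ), giving ΔN = -14.762 + 24.154 − 377.759 = -368.37 m.
Horizontal magnitude = √(ΔE² + ΔN²) = √(132.77² + (-368.37)²) = 391.56 m.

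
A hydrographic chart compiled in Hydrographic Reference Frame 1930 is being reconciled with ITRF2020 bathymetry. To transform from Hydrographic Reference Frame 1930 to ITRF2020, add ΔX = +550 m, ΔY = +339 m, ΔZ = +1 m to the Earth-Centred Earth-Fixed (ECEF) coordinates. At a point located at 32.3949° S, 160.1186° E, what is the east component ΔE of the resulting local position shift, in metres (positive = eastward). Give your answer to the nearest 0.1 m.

ΔE = -505.8 m

At φ = -32.3949°, λ = 160.1186°: sin φ = -0.535752, cos φ = 0.844376, sin λ = 0.340074, cos λ = -0.940399.
ΔE = −sin λ·ΔX + cos λ·ΔY = −(0.340074)·(550) + (-0.940399)·(339) = -505.84 m.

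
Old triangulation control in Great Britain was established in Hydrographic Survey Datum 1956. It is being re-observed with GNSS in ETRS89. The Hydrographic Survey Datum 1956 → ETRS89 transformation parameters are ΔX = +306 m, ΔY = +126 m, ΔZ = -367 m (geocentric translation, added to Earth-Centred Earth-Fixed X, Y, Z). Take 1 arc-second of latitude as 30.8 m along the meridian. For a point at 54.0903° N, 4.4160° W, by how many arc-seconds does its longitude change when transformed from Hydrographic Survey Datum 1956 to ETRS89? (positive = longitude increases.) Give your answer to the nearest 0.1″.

sin φ = 0.809942, cos φ = 0.586509, sin λ = -0.076997, cos λ = 0.997031.
East component: ΔE = −sin λ·ΔX + cos λ·ΔY = −(-0.076997)(306) + (0.997031)(126) = 149.19 m.
1° of latitude spans 3600 × 30.80 = 110880 m; at latitude φ, 1° of longitude spans that × cos φ = 65032.2 m, so Δλ = 149.19 / 65032.2 × 3600 = 8.259″.

Δλ = 8.3″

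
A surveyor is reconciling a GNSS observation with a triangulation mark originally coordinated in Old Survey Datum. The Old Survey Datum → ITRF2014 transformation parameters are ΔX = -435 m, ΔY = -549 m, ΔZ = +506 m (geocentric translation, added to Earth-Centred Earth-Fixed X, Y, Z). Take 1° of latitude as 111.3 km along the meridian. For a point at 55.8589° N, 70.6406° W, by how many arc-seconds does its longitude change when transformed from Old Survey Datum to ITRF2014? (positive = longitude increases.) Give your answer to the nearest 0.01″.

sin φ = 0.827658, cos φ = 0.561233, sin λ = -0.943458, cos λ = 0.331493.
East component: ΔE = −sin λ·ΔX + cos λ·ΔY = −(-0.943458)(-435) + (0.331493)(-549) = -592.39 m.
1° of latitude spans 111300 m; at latitude φ, 1° of longitude spans that × cos φ = 62465.2 m, so Δλ = -592.39 / 62465.2 × 3600 = -34.141″.

Δλ = -34.14″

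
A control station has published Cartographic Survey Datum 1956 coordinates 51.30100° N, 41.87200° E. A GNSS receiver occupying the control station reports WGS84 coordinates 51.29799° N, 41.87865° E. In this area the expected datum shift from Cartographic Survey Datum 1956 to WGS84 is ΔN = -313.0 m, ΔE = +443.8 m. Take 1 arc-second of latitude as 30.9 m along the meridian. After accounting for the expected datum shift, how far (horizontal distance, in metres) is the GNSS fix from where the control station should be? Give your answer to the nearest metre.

29 m

Observed coordinate differences: Δφ = -0.00301°, Δλ = +0.00665°.
Converting to metres (1° lat = 111240 m, cos φ = 0.625229): observed ΔN = -334.8 m, observed ΔE = 462.5 m.
Subtracting the expected shift leaves a residual of -334.8 − (-313.0) = -21.8 m north and 462.5 − (443.8) = 18.7 m east.
Residual distance = √((-21.8)² + 18.7²) = 28.8 m.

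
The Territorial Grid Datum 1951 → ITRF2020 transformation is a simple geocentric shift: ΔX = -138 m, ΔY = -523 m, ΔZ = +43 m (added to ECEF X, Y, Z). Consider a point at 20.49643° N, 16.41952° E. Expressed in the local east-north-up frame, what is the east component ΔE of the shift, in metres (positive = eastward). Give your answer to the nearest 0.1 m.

ΔE = -462.7 m

The local east axis at (φ, λ) is (−sin λ, cos λ, 0), so ΔE = −sin(16.41952°)·(-138) + cos(16.41952°)·(-523) = -462.66 m.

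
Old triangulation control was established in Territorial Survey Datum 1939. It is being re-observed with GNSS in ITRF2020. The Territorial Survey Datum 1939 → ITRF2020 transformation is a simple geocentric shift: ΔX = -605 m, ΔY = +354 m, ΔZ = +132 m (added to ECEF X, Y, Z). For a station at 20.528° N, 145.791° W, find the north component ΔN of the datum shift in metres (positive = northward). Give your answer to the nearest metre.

At φ = 20.528°, λ = -145.791°: sin φ = 0.350665, cos φ = 0.936501, sin λ = -0.562213, cos λ = -0.826992.
ΔN = −sin φ cos λ·ΔX − sin φ sin λ·ΔY + cos φ·ΔZ = −(0.350665)(-0.826992)(-605) − (0.350665)(-0.562213)(354) + (0.936501)(132) = 17.96 m.

ΔN = 18 m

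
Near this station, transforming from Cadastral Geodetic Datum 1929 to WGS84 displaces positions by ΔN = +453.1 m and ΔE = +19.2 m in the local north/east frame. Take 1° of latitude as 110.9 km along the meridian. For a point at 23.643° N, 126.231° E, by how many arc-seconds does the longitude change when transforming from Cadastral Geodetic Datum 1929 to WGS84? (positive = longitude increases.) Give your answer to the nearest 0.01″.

At latitude 23.643°, cos φ = 0.916062.
1° of longitude at this latitude = 110.9 × cos φ = 101.59 km, so Δλ = 19.2 / 101591.3 = 0.0001890° = 0.680″.

Δλ = 0.68″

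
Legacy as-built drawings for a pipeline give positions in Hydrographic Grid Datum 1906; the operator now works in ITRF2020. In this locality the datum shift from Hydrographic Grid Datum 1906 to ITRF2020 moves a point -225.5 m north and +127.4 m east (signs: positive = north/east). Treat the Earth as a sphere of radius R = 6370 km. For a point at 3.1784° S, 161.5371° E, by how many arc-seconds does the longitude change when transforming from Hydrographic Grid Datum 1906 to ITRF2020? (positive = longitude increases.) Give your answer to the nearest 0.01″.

At latitude -3.1784°, cos φ = 0.998462.
One radian of longitude at latitude φ spans R cos φ, so Δλ = ΔE / (R cos φ) = 127.4 / (6370000 × 0.998462) = 2.0031e-05 rad = 4.132″.

Δλ = 4.13″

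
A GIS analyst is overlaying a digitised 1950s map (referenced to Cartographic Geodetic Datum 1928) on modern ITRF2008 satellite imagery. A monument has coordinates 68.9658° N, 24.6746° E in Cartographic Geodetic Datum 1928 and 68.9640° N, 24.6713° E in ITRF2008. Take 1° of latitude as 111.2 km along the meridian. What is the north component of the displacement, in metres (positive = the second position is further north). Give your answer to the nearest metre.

ΔN = -200 m

Δφ = 68.9640° − 68.9658° = -0.0018°; Δλ = 24.6713° − 24.6746° = -0.0033°.
ΔN = Δφ × 111200 = -200.2 m; ΔE = Δλ × 111200 × cos(68.9658°) = -0.0033 × 111200 × 0.358925 = -131.7 m.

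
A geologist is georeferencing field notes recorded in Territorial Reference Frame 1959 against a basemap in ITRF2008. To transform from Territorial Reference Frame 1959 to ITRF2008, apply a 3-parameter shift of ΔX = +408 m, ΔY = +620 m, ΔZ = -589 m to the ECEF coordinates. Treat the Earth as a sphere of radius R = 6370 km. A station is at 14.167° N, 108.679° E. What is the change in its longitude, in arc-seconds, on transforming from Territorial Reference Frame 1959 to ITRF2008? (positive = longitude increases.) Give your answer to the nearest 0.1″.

sin φ = 0.244749, cos φ = 0.969586, sin λ = 0.947328, cos λ = -0.320266.
East component: ΔE = −sin λ·ΔX + cos λ·ΔY = −(0.947328)(408) + (-0.320266)(620) = -585.07 m.
1° of latitude spans πR/180 = 111177 m; at latitude φ, 1° of longitude spans that × cos φ = 107796.2 m, so Δλ = -585.07 / 107796.2 × 3600 = -19.539″.

Δλ = -19.5″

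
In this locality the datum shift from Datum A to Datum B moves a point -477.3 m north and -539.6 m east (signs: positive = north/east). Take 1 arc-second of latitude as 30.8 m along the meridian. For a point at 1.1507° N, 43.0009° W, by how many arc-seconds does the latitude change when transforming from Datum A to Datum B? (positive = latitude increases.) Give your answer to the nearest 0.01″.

1″ of latitude = 30.80 m, so Δφ = -477.3 / 30.80 = -15.497″.

Δφ = -15.50″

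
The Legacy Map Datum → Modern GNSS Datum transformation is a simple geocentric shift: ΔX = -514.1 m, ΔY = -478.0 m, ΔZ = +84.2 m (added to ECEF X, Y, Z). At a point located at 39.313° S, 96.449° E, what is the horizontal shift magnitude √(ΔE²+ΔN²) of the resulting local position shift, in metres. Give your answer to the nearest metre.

599 m

At φ = -39.313°, λ = 96.449°: sin φ = -0.633556, cos φ = 0.773696, sin λ = 0.993672, cos λ = -0.112319.
ΔE = −sin λ·ΔX + cos λ·ΔY = −(0.993672)·(-514.1) + (-0.112319)·(-478.0) = 564.54 m.
ΔN = −sin φ cos λ·ΔX − sin φ sin λ·ΔY + cos φ·ΔZ = −(-0.633556)(-0.112319)(-514.1) − (-0.633556)(0.993672)(-478.0) + (0.773696)(84.2) = -199.19 m.
Horizontal magnitude = √(ΔE² + ΔN²) = √(564.54² + (-199.19)²) = 598.65 m.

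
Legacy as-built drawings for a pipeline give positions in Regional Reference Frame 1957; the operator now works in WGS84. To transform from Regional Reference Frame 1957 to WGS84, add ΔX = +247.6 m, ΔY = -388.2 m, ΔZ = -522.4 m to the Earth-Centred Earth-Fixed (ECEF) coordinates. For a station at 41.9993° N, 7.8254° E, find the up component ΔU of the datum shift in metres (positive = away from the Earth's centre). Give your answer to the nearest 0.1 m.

ΔU = -206.5 m

At φ = 41.9993°, λ = 7.8254°: sin φ = 0.669122, cos φ = 0.743153, sin λ = 0.136155, cos λ = 0.990688.
ΔU = cos φ cos λ·ΔX + cos φ sin λ·ΔY + sin φ·ΔZ = (0.743153)(0.990688)(247.6) + (0.743153)(0.136155)(-388.2) + (0.669122)(-522.4) = -206.54 m.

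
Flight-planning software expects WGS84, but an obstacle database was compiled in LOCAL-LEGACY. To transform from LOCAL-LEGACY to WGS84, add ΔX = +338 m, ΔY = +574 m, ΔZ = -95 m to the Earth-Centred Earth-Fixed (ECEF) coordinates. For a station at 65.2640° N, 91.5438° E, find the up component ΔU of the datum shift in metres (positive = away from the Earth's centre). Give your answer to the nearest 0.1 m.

ΔU = 150.0 m

The local up (radial) axis is (cos φ cos λ, cos φ sin λ, sin φ), giving ΔU = -3.810 + 240.096 − 86.283 = 150.00 m.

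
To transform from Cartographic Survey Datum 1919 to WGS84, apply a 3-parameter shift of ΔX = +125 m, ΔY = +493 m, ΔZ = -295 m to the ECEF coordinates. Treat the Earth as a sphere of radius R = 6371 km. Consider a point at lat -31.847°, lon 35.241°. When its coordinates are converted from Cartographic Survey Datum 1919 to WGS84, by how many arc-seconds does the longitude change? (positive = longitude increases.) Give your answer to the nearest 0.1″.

sin φ = -0.527653, cos φ = 0.849460, sin λ = 0.577017, cos λ = 0.816732.
East component: ΔE = −sin λ·ΔX + cos λ·ΔY = −(0.577017)(125) + (0.816732)(493) = 330.52 m.
1° of latitude spans πR/180 = 111195 m; at latitude φ, 1° of longitude spans that × cos φ = 94455.7 m, so Δλ = 330.52 / 94455.7 × 3600 = 12.597″.

Δλ = 12.6″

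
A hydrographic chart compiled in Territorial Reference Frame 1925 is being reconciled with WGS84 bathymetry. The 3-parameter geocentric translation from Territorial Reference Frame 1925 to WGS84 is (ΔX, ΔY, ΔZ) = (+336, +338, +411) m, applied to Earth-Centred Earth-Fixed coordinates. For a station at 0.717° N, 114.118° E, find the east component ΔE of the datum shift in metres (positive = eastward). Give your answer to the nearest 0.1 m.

At φ = 0.717°, λ = 114.118°: sin φ = 0.012514, cos φ = 0.999922, sin λ = 0.912706, cos λ = -0.408617.
ΔE = −sin λ·ΔX + cos λ·ΔY = −(0.912706)·(336) + (-0.408617)·(338) = -444.78 m.

ΔE = -444.8 m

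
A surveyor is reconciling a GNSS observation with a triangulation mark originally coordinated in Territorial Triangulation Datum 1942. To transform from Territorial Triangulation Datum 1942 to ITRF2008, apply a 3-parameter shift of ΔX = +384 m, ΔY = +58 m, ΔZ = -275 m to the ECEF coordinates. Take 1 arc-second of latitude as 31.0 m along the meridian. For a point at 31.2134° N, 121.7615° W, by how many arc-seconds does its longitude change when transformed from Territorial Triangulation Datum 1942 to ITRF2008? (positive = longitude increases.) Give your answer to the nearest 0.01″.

Δλ = 11.16″

sin φ = 0.518227, cos φ = 0.855243, sin λ = -0.850247, cos λ = -0.526385.
East component: ΔE = −sin λ·ΔX + cos λ·ΔY = −(-0.850247)(384) + (-0.526385)(58) = 295.96 m.
1° of latitude spans 3600 × 31.00 = 111600 m; at latitude φ, 1° of longitude spans that × cos φ = 95445.1 m, so Δλ = 295.96 / 95445.1 × 3600 = 11.163″.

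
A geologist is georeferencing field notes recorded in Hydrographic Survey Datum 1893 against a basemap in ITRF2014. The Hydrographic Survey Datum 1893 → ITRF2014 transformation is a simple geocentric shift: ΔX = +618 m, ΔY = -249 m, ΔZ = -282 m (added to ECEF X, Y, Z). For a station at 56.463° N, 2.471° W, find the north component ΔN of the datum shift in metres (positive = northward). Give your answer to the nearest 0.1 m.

The local north axis is (−sin φ cos λ, −sin φ sin λ, cos φ), giving ΔN = -514.642 − 8.948 − 155.798 = -679.39 m.

ΔN = -679.4 m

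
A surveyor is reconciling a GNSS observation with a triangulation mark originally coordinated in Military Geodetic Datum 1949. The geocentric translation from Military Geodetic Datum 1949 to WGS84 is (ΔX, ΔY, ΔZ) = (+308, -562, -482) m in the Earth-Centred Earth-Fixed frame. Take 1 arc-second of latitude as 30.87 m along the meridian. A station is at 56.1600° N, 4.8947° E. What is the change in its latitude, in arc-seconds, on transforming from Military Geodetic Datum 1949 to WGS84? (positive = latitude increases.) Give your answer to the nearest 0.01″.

Δφ = -15.66″

sin φ = 0.830596, cos φ = 0.556876, sin λ = 0.085325, cos λ = 0.996353.
North component: ΔN = −sin φ cos λ·ΔX − sin φ sin λ·ΔY + cos φ·ΔZ = −(0.830596)(0.996353)(308) − (0.830596)(0.085325)(-562) + (0.556876)(-482) = -483.48 m.
1° of latitude spans 3600 × 30.87 = 111132 m, so Δφ = -483.48 / 111132 × 3600 = -15.662″.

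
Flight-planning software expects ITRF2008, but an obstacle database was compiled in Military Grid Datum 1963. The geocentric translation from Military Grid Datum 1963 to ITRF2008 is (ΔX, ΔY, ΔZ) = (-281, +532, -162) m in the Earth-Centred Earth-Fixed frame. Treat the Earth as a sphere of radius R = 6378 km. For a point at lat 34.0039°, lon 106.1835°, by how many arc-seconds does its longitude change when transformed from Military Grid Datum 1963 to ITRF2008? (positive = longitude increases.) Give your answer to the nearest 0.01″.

Δλ = 4.74″

sin φ = 0.559249, cos φ = 0.829000, sin λ = 0.960374, cos λ = -0.278715.
East component: ΔE = −sin λ·ΔX + cos λ·ΔY = −(0.960374)(-281) + (-0.278715)(532) = 121.59 m.
1° of latitude spans πR/180 = 111317 m; at latitude φ, 1° of longitude spans that × cos φ = 92281.8 m, so Δλ = 121.59 / 92281.8 × 3600 = 4.743″.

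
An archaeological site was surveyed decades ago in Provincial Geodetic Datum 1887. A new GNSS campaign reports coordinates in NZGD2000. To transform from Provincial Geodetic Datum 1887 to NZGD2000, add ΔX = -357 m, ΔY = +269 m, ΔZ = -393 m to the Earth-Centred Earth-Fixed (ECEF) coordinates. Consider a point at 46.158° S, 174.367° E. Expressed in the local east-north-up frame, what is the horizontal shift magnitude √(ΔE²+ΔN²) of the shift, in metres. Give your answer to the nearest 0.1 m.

232.7 m

The local east axis at (φ, λ) is (−sin λ, cos λ, 0), so ΔE = −sin(174.367°)·(-357) + cos(174.367°)·269 = -232.66 m.
The local north axis is (−sin φ cos λ, −sin φ sin λ, cos φ), giving ΔN = 256.244 + 19.044 − 272.220 = 3.07 m.
Horizontal magnitude = √(ΔE² + ΔN²) = √((-232.66)² + 3.07²) = 232.68 m.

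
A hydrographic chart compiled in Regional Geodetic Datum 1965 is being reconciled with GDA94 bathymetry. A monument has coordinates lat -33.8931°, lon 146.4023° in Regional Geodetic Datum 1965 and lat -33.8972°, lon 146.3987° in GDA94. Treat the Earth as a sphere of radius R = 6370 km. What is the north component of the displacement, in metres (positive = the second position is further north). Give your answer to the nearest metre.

ΔN = -456 m

Δφ = -33.8972° − -33.8931° = -0.0041°; Δλ = 146.3987° − 146.4023° = -0.0036°.
1° along a meridian = πR/180 = 111177 m.
ΔN = Δφ × 111177 = -455.8 m; ΔE = Δλ × 111177 × cos(-33.8931°) = -0.0036 × 111177 × 0.830079 = -332.2 m.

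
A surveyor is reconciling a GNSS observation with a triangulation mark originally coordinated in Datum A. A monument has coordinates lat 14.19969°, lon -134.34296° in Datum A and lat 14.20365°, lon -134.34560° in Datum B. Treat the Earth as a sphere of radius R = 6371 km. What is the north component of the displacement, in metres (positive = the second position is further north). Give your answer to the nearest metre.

Δφ = 14.20365° − 14.19969° = +0.00396°; Δλ = -134.34560° − -134.34296° = -0.00264°.
1° along a meridian = πR/180 = 111195 m.
ΔN = Δφ × 111195 = 440.3 m; ΔE = Δλ × 111195 × cos(14.19969°) = -0.00264 × 111195 × 0.969447 = -284.6 m.

ΔN = 440 m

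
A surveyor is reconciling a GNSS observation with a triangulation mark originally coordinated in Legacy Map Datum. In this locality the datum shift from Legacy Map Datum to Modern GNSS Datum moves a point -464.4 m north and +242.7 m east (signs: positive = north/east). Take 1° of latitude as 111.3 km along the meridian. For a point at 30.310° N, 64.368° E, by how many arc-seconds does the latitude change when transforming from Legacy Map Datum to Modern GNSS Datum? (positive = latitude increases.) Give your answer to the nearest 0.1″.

1° of latitude = 111.3 km, so Δφ = -464.4 / 111300 = -0.0041725° = -15.021″.

Δφ = -15.0″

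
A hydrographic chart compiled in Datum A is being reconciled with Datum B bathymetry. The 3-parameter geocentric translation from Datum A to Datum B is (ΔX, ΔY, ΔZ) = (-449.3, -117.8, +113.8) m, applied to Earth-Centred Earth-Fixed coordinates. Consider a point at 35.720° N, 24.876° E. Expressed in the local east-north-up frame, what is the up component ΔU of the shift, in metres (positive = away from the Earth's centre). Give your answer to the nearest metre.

The local up (radial) axis is (cos φ cos λ, cos φ sin λ, sin φ), giving ΔU = -330.934 − 40.231 + 66.439 = -304.73 m.

ΔU = -305 m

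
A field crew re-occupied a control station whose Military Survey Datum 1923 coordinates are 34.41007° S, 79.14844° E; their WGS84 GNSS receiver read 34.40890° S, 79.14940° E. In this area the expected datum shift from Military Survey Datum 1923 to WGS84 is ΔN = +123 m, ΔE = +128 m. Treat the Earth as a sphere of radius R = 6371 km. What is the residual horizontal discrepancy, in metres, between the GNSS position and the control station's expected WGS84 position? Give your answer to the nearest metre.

41 m

Observed coordinate differences: Δφ = +0.00117°, Δλ = +0.00096°.
Converting to metres (1° lat = 111195 m, cos φ = 0.825014): observed ΔN = 130.1 m, observed ΔE = 88.1 m.
Subtracting the expected shift leaves a residual of 130.1 − (123) = 7.1 m north and 88.1 − (128) = -39.9 m east.
Residual distance = √(7.1² + (-39.9)²) = 40.6 m.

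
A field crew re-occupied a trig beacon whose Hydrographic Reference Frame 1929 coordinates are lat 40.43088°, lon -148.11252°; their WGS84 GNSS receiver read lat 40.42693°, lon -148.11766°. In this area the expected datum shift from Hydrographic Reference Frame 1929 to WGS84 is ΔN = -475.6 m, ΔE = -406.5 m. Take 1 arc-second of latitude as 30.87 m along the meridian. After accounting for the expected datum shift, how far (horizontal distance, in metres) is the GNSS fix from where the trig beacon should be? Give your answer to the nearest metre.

46 m

Observed coordinate differences: Δφ = -0.00395°, Δλ = -0.00514°.
Converting to metres (1° lat = 111132 m, cos φ = 0.761189): observed ΔN = -439.0 m, observed ΔE = -434.8 m.
Subtracting the expected shift leaves a residual of -439.0 − (-475.6) = 36.6 m north and -434.8 − (-406.5) = -28.3 m east.
Residual distance = √(36.6² + (-28.3)²) = 46.3 m.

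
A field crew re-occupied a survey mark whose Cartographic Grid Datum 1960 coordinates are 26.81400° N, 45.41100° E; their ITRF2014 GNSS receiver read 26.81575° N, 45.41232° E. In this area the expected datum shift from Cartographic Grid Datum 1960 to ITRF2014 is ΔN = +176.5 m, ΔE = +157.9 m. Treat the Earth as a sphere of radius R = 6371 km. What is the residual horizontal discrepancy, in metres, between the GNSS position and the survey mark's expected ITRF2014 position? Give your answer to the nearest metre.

Observed coordinate differences: Δφ = +0.00175°, Δλ = +0.00132°.
Converting to metres (1° lat = 111195 m, cos φ = 0.892476): observed ΔN = 194.6 m, observed ΔE = 131.0 m.
Subtracting the expected shift leaves a residual of 194.6 − (176.5) = 18.1 m north and 131.0 − (157.9) = -26.9 m east.
Residual distance = √(18.1² + (-26.9)²) = 32.4 m.

32 m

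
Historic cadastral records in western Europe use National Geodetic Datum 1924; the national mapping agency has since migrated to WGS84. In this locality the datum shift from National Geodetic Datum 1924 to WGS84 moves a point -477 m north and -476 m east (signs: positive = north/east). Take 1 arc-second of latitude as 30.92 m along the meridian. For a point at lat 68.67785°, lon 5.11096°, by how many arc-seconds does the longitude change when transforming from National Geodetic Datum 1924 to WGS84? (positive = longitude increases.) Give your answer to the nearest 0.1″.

Δλ = -42.3″

At latitude 68.67785°, cos φ = 0.363611.
1″ of longitude at this latitude = 30.92 × cos φ = 11.2429 m, so Δλ = -476.0 / 11.2429 = -42.338″.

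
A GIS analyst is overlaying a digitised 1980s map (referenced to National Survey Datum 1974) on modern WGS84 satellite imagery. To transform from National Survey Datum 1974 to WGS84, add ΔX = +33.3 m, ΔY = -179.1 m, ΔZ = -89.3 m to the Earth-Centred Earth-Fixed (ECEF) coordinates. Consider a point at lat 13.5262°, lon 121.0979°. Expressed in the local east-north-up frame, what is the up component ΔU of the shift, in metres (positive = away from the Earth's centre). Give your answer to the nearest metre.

ΔU = -187 m

The local up (radial) axis is (cos φ cos λ, cos φ sin λ, sin φ), giving ΔU = -16.722 − 149.107 − 20.886 = -186.72 m.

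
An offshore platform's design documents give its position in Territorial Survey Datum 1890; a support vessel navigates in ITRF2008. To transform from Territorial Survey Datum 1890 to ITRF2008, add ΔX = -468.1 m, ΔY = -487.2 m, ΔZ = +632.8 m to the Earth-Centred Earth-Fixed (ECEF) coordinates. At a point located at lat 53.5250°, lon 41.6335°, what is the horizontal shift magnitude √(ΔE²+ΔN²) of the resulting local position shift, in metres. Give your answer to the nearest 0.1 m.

919.3 m

The local east axis at (φ, λ) is (−sin λ, cos λ, 0), so ΔE = −sin(41.6335°)·(-468.1) + cos(41.6335°)·(-487.2) = -53.15 m.
The local north axis is (−sin φ cos λ, −sin φ sin λ, cos φ), giving ΔN = 281.330 + 260.275 + 376.182 = 917.79 m.
Horizontal magnitude = √(ΔE² + ΔN²) = √((-53.15)² + 917.79²) = 919.32 m.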